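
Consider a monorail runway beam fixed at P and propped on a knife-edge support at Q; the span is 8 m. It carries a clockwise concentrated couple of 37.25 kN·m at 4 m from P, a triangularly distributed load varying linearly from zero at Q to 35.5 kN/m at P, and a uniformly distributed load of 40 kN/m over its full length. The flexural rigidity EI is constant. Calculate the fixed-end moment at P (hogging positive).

M_P = 466.8 kN·m

Take the reaction at Q as the redundant and release it; the primary structure is a cantilever fixed at P.
Deflection at Q on the released cantilever, summing each load's contribution:
  clockwise couple 37.25 at a = 4: M₀a(2L − a)/(2EI) = 894/EI
  triangular load, peak 35.5 at the fixed end: w₀L⁴/(30EI) = 4847/EI
  UDL 40: wL⁴/(8EI) = 20480/EI
  δ_0 = 26221/EI
Flexibility coefficient — unit upward force at Q: δ_{QQ} = L³/(3EI) = 170.7/EI.
The prop prevents deflection at Q: R_Q = δ_0/δ_{QQ} = 26221/170.7 = 153.6 kN.
Moment equilibrium about P: M_P = Σ(load moments about P) − R_Q·L = 1696 − 153.6×8 = 466.8 kN·m.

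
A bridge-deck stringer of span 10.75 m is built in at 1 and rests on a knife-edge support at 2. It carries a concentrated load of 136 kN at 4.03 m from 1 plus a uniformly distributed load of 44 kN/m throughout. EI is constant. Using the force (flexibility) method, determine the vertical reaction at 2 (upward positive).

Take the reaction at 2 as the redundant and release it; the primary structure is a cantilever fixed at 1.
Deflection at 2 on the released cantilever, summing each load's contribution:
  point load 136 at a = 4.03: Pa²(3L − a)/(6EI) = 10389/EI
  UDL 44: wL⁴/(8EI) = 73451/EI
  δ_0 = 83839/EI
Tip deflection under a unit load at 2: L³/(3EI) = 414.1/EI.
The prop prevents deflection at 2: R_2 = δ_0/δ_{22} = 83839/414.1 = 202.5 kN.

R_2 = 202.5 kN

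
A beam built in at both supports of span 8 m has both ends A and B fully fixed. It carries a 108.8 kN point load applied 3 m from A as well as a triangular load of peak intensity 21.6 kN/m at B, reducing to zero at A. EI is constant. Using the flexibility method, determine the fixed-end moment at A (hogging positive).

Take the two fixed-end moments M_A, M_B as redundants; the released structure is the simple span AB.
End rotations of the released simple span under the applied load (×1/EI):
  at A: point load 108.8 at a = 3: Pab(L + b)/(6LEI) = 442/EI
  at B: point load 108.8 at a = 3: Pab(L + a)/(6LEI) = 374/EI
  at A: triangular load, peak 21.6: 7w₀L³/(360EI) = 215/EI
  at B: triangular load, peak 21.6: w₀L³/(45EI) = 245.8/EI
  θ_A0 = 657/EI,  θ_B0 = 619.8/EI
Flexibility coefficients: a unit moment at one end gives L/(3EI) there and L/(6EI) at the far end, so f₁₁ = f₂₂ = 2.667/EI and f₁₂ = f₂₁ = 1.333/EI.
Compatibility — zero rotation at each built-in end:
  2.667 M_A + 1.333 M_B = 657
  1.333 M_A + 2.667 M_B = 619.8
Solving the pair gives M_A = 173.6 kN·m and M_B = 145.6 kN·m (hogging).

M_A = 173.6 kN·m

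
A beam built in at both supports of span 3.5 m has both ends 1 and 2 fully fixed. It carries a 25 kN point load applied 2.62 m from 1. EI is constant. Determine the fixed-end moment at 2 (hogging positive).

M_2 = 12.33 kN·m

Release both end moments; the primary structure is a simply-supported span 12 with redundants M_1 and M_2.
On the primary (simply-supported) span, the end slopes from the loading are:
  at 1: point load 25 at a = 2.62: Pab(L + b)/(6LEI) = 12.02/EI
  at 2: point load 25 at a = 2.62: Pab(L + a)/(6LEI) = 16.8/EI
  θ_10 = 12.02/EI,  θ_20 = 16.8/EI
Flexibility coefficients: a unit moment at one end gives L/(3EI) there and L/(6EI) at the far end, so f₁₁ = f₂₂ = 1.167/EI and f₁₂ = f₂₁ = 0.5833/EI.
Compatibility — zero rotation at each built-in end:
  1.167 M_1 + 0.5833 M_2 = 12.02
  0.5833 M_1 + 1.167 M_2 = 16.8
Solving the pair gives M_1 = 4.141 kN·m and M_2 = 12.33 kN·m (hogging).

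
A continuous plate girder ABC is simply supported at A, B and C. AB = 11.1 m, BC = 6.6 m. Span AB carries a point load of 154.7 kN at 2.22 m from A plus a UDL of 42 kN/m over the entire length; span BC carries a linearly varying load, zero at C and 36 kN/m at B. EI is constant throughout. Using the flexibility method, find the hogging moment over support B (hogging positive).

Take M_B as the redundant. Released structure: two simple spans AB and BC with a hinge at B.
Rotations at B on the released spans (each span's end-slope, ×1/EI):
  span AB: point load 154.7 at a = 2.22: Pab(L + a)/(6LEI) = 609.9/EI
  span AB: UDL 42: wL³/(24EI) = 2393/EI
  span BC: triangular load, peak 36: w₀L³/(45EI) = 230/EI
  relative rotation θ_0 = (3003 + 230)/EI = 3233/EI
A unit hogging moment at B produces rotation L₁/(3EI) + L₂/(3EI) = 5.9/EI.
Slope continuity at B: θ_0 = M_B·5.9/EI, so M_B = 3233/5.9 = 548 kN·m (hogging).

M_B = 548 kN·m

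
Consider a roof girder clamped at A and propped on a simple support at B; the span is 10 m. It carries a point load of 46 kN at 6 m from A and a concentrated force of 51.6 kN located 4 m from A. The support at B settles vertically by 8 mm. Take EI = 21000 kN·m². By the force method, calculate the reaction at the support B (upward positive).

Remove the prop at B; the released (primary) structure is a cantilever built in at A.
Free-end deflection of the primary structure under the applied loading (downward +):
  point load 46 at a = 6: Pa²(3L − a)/(6EI) = 6624/EI
  point load 51.6 at a = 4: Pa²(3L − a)/(6EI) = 3578/EI
  δ_0 = 10202/EI
Tip deflection under a unit load at B: L³/(3EI) = 333.3/EI.
With EI = 21000 kN·m²: δ_0 = 0.48579 m and δ_{BB} = 0.015873 m/kN.
Compatibility — the beam at B must follow the support down by 0.008 m: δ_0 − R_B·δ_{BB} = 0.008, so R_B = (0.48579 − 0.008)/0.015873 = 30.1 kN.

R_B = 30.1 kN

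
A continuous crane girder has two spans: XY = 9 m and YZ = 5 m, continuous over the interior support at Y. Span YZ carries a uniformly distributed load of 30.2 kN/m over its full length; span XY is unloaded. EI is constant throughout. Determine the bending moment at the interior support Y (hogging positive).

M_Y = 33.71 kN·m

Release continuity at Y by inserting a hinge; the redundant is the internal moment M_Y. The primary structure is two simply-supported spans XY and YZ.
Discontinuity in slope at Y on the released structure — sum the simple-span end rotations:
  span YZ: UDL 30.2: wL³/(24EI) = 157.3/EI
  relative rotation θ_0 = (0 + 157.3)/EI = 157.3/EI
A unit hogging moment at Y produces rotation L₁/(3EI) + L₂/(3EI) = 4.667/EI.
Slope continuity at Y: θ_0 = M_Y·4.667/EI, so M_Y = 157.3/4.667 = 33.71 kN·m (hogging).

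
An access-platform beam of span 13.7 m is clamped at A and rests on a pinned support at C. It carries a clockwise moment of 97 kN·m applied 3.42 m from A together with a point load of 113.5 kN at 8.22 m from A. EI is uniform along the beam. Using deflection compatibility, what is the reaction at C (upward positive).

R_C = 53.67 kN

Remove the prop at C; the released (primary) structure is a cantilever built in at A.
Free-end deflection of the primary structure under the applied loading (downward +):
  clockwise couple 97 at a = 3.42: M₀a(2L − a)/(2EI) = 3978/EI
  point load 113.5 at a = 8.22: Pa²(3L − a)/(6EI) = 42026/EI
  δ_0 = 46004/EI
Flexibility coefficient — unit upward force at C: δ_{CC} = L³/(3EI) = 857.1/EI.
The prop prevents deflection at C: R_C = δ_0/δ_{CC} = 46004/857.1 = 53.67 kN.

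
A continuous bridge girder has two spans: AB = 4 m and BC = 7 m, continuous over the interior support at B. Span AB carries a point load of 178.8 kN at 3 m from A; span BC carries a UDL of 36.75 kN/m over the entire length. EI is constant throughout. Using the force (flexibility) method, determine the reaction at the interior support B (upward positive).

R_B = 335.8 kN

Release continuity at B by inserting a hinge; the redundant is the internal moment M_B. The primary structure is two simply-supported spans AB and BC.
Rotations at B on the released spans (each span's end-slope, ×1/EI):
  span AB: point load 178.8 at a = 3: Pab(L + a)/(6LEI) = 156.4/EI
  span BC: UDL 36.75: wL³/(24EI) = 525.2/EI
  relative rotation θ_0 = (156.4 + 525.2)/EI = 681.7/EI
A unit hogging moment at B produces rotation L₁/(3EI) + L₂/(3EI) = 3.667/EI.
Slope continuity at B: θ_0 = M_B·3.667/EI, so M_B = 681.7/3.667 = 185.9 kN·m (hogging).
Span AB, ΣM about A with M_B applied at B: R_B^{AB}·4 = 536.4 + 185.9, so R_B^{AB} = 180.6 kN and R_A = 178.8 − 180.6 = -1.777 kN.
Span BC, ΣM about C: R_B^{BC}·7 = 900.4 + 185.9, so R_B^{BC} = 155.2 kN and R_C = 257.2 − 155.2 = 102.1 kN.
R_B = 180.6 + 155.2 = 335.8 kN.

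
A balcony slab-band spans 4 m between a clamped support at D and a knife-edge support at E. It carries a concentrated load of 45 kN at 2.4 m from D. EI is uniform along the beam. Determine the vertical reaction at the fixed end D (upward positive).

Take the reaction at E as the redundant and release it; the primary structure is a cantilever fixed at D.
Free-end deflection of the primary structure under the applied loading (downward +):
  point load 45 at a = 2.4: Pa²(3L − a)/(6EI) = 414.7/EI
Tip deflection under a unit load at E: L³/(3EI) = 21.33/EI.
Compatibility at E: δ_0 − R_E·δ_{EE} = 0, so R_E = 414.7/21.33 = 19.44 kN.
Vertical equilibrium: R_D = ΣP − R_E = 45 − 19.44 = 25.56 kN.

R_D = 25.56 kN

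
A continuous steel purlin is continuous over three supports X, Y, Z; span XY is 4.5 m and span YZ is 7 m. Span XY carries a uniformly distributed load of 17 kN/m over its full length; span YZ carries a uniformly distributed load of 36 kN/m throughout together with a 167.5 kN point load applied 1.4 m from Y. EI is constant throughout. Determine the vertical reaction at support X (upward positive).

Insert a hinge at Y; M_Y is the redundant, and each span becomes simply supported.
Rotations at Y on the released spans (each span's end-slope, ×1/EI):
  span XY: UDL 17: wL³/(24EI) = 64.55/EI
  span YZ: UDL 36: wL³/(24EI) = 514.5/EI
  span YZ: point load 167.5 at a = 1.4: Pab(L + b)/(6LEI) = 394/EI
  relative rotation θ_0 = (64.55 + 908.5)/EI = 973/EI
A unit hogging moment at Y produces rotation L₁/(3EI) + L₂/(3EI) = 3.833/EI.
Slope continuity at Y: θ_0 = M_Y·3.833/EI, so M_Y = 973/3.833 = 253.8 kN·m (hogging).
Span XY, ΣM about X with M_Y applied at Y: R_Y^{XY}·4.5 = 172.1 + 253.8, so R_Y^{XY} = 94.66 kN and R_X = 76.5 − 94.66 = -18.16 kN.

R_X = -18.16 kN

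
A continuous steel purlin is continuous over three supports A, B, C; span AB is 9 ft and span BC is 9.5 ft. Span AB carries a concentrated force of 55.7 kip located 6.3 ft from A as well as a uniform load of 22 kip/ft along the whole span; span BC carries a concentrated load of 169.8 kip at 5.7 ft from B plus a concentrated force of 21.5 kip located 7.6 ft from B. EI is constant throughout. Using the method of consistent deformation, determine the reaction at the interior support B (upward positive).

R_B = 275.4 kip

Take M_B as the redundant. Released structure: two simple spans AB and BC with a hinge at B.
Rotations at B on the released spans (each span's end-slope, ×1/EI):
  span AB: point load 55.7 at a = 6.3: Pab(L + a)/(6LEI) = 268.4/EI
  span AB: UDL 22: wL³/(24EI) = 668.2/EI
  span BC: point load 169.8 at a = 5.7: Pab(L + b)/(6LEI) = 858.2/EI
  span BC: point load 21.5 at a = 7.6: Pab(L + b)/(6LEI) = 62.09/EI
  relative rotation θ_0 = (936.7 + 920.3)/EI = 1857/EI
A unit hogging moment at B produces rotation L₁/(3EI) + L₂/(3EI) = 6.167/EI.
Compatibility: M_B·(L₁+L₂)/(3EI) = θ_0, giving M_B = 301.1 kip·ft (hogging).
Span AB, ΣM about A with M_B applied at B: R_B^{AB}·9 = 1242 + 301.1, so R_B^{AB} = 171.4 kip and R_A = 253.7 − 171.4 = 82.25 kip.
Span BC, ΣM about C: R_B^{BC}·9.5 = 686.1 + 301.1, so R_B^{BC} = 103.9 kip and R_C = 191.3 − 103.9 = 87.38 kip.
R_B = 171.4 + 103.9 = 275.4 kip.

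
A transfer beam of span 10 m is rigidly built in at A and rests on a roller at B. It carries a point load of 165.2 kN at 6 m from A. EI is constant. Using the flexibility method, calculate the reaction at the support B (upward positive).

R_B = 71.37 kN

Release the roller at B. Primary structure: cantilever fixed at A.
Deflection at B on the released cantilever, summing each load's contribution:
  point load 165.2 at a = 6: Pa²(3L − a)/(6EI) = 23789/EI
Flexibility coefficient — unit upward force at B: δ_{BB} = L³/(3EI) = 333.3/EI.
Compatibility at B: δ_0 − R_B·δ_{BB} = 0, so R_B = 23789/333.3 = 71.37 kN.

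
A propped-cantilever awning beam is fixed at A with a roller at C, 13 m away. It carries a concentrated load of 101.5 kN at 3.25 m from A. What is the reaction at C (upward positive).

Take the reaction at C as the redundant and release it; the primary structure is a cantilever fixed at A.
Downward deflection at the released point C due to the loads:
  point load 101.5 at a = 3.25: Pa²(3L − a)/(6EI) = 6388/EI
Flexibility coefficient — unit upward force at C: δ_{CC} = L³/(3EI) = 732.3/EI.
The prop prevents deflection at C: R_C = δ_0/δ_{CC} = 6388/732.3 = 8.723 kN.

R_C = 8.723 kN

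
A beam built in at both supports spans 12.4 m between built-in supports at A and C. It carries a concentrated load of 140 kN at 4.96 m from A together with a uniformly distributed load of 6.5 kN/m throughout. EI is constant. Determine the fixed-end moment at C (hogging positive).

Take the two fixed-end moments M_A, M_C as redundants; the released structure is the simple span AC.
Simple-span end rotations at A and C under the given loads:
  at A: point load 140 at a = 4.96: Pab(L + b)/(6LEI) = 1378/EI
  at C: point load 140 at a = 4.96: Pab(L + a)/(6LEI) = 1205/EI
  at A: UDL 6.5: wL³/(24EI) = 516.4/EI
  at C: UDL 6.5: wL³/(24EI) = 516.4/EI
  θ_A0 = 1894/EI,  θ_C0 = 1722/EI
Flexibility coefficients: a unit moment at one end gives L/(3EI) there and L/(6EI) at the far end, so f₁₁ = f₂₂ = 4.133/EI and f₁₂ = f₂₁ = 2.067/EI.
Compatibility — zero rotation at each built-in end:
  4.133 M_A + 2.067 M_C = 1894
  2.067 M_A + 4.133 M_C = 1722
Solving the pair gives M_A = 333.3 kN·m and M_C = 249.9 kN·m (hogging).

M_C = 249.9 kN·m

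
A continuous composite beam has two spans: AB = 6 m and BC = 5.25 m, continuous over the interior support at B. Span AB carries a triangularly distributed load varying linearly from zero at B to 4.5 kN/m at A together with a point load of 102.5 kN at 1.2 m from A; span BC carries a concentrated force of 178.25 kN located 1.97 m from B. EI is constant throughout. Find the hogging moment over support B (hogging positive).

Insert a hinge at B; M_B is the redundant, and each span becomes simply supported.
End slopes at the hinge B, treating each span as simply supported:
  span AB: triangular load, peak 4.5: 7w₀L³/(360EI) = 18.9/EI
  span AB: point load 102.5 at a = 1.2: Pab(L + a)/(6LEI) = 118.1/EI
  span BC: point load 178.25 at a = 1.97: Pab(L + b)/(6LEI) = 311.9/EI
  relative rotation θ_0 = (137 + 311.9)/EI = 448.9/EI
A unit hogging moment at B produces rotation L₁/(3EI) + L₂/(3EI) = 3.75/EI.
Slope continuity at B: θ_0 = M_B·3.75/EI, so M_B = 448.9/3.75 = 119.7 kN·m (hogging).

M_B = 119.7 kN·m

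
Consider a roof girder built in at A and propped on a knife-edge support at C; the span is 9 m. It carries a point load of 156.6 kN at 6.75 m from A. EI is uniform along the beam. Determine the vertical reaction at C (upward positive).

R_C = 99.1 kN

Release the roller at C. Primary structure: cantilever fixed at A.
Primary-structure tip deflection at C by superposition:
  point load 156.6 at a = 6.75: Pa²(3L − a)/(6EI) = 24081/EI
Flexibility coefficient — unit upward force at C: δ_{CC} = L³/(3EI) = 243/EI.
Compatibility at C: δ_0 − R_C·δ_{CC} = 0, so R_C = 24081/243 = 99.1 kN.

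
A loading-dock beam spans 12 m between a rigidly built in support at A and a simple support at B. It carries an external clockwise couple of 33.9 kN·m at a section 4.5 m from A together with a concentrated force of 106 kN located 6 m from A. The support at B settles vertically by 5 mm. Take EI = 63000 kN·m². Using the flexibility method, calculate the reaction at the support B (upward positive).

R_B = 35.16 kN

Take the reaction at B as the redundant and release it; the primary structure is a cantilever fixed at A.
Free-end deflection of the primary structure under the applied loading (downward +):
  clockwise couple 33.9 at a = 4.5: M₀a(2L − a)/(2EI) = 1487/EI
  point load 106 at a = 6: Pa²(3L − a)/(6EI) = 19080/EI
  δ_0 = 20567/EI
Flexibility coefficient — unit upward force at B: δ_{BB} = L³/(3EI) = 576/EI.
With EI = 63000 kN·m²: δ_0 = 0.32647 m and δ_{BB} = 0.009143 m/kN.
Compatibility — the beam at B must follow the support down by 0.005 m: δ_0 − R_B·δ_{BB} = 0.005, so R_B = (0.32647 − 0.005)/0.009143 = 35.16 kN.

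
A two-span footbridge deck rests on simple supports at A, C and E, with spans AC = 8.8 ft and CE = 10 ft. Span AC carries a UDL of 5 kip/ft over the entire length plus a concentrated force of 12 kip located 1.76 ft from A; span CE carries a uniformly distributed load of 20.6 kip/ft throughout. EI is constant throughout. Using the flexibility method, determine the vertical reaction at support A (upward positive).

R_A = 12.92 kip

Release continuity at C by inserting a hinge; the redundant is the internal moment M_C. The primary structure is two simply-supported spans AC and CE.
End slopes at the hinge C, treating each span as simply supported:
  span AC: UDL 5: wL³/(24EI) = 142/EI
  span AC: point load 12 at a = 1.76: Pab(L + a)/(6LEI) = 29.74/EI
  span CE: UDL 20.6: wL³/(24EI) = 858.3/EI
  relative rotation θ_0 = (171.7 + 858.3)/EI = 1030/EI
A unit hogging moment at C produces rotation L₁/(3EI) + L₂/(3EI) = 6.267/EI.
Slope continuity at C: θ_0 = M_C·6.267/EI, so M_C = 1030/6.267 = 164.4 kip·ft (hogging).
Span AC, ΣM about A with M_C applied at C: R_C^{AC}·8.8 = 214.7 + 164.4, so R_C^{AC} = 43.08 kip and R_A = 56 − 43.08 = 12.92 kip.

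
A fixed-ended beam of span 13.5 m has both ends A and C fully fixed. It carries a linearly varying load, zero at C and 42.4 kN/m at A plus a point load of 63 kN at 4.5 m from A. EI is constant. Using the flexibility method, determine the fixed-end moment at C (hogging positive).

M_C = 320.6 kN·m

Release both end moments; the primary structure is a simply-supported span AC with redundants M_A and M_C.
Simple-span end rotations at A and C under the given loads:
  at A: triangular load, peak 42.4: w₀L³/(45EI) = 2318/EI
  at C: triangular load, peak 42.4: 7w₀L³/(360EI) = 2028/EI
  at A: point load 63 at a = 4.5: Pab(L + b)/(6LEI) = 708.8/EI
  at C: point load 63 at a = 4.5: Pab(L + a)/(6LEI) = 567/EI
  θ_A0 = 3027/EI,  θ_C0 = 2595/EI
Flexibility coefficients: a unit moment at one end gives L/(3EI) there and L/(6EI) at the far end, so f₁₁ = f₂₂ = 4.5/EI and f₁₂ = f₂₁ = 2.25/EI.
Compatibility — zero rotation at each built-in end:
  4.5 M_A + 2.25 M_C = 3027
  2.25 M_A + 4.5 M_C = 2595
Solving the pair gives M_A = 512.4 kN·m and M_C = 320.6 kN·m (hogging).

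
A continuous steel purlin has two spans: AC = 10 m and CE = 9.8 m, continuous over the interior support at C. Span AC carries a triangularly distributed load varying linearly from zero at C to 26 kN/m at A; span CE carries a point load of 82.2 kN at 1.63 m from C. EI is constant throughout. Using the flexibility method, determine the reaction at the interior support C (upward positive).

Release continuity at C by inserting a hinge; the redundant is the internal moment M_C. The primary structure is two simply-supported spans AC and CE.
End slopes at the hinge C, treating each span as simply supported:
  span AC: triangular load, peak 26: 7w₀L³/(360EI) = 505.6/EI
  span CE: point load 82.2 at a = 1.63: Pab(L + b)/(6LEI) = 334.5/EI
  relative rotation θ_0 = (505.6 + 334.5)/EI = 840.1/EI
A unit hogging moment at C produces rotation L₁/(3EI) + L₂/(3EI) = 6.6/EI.
Slope continuity at C: θ_0 = M_C·6.6/EI, so M_C = 840.1/6.6 = 127.3 kN·m (hogging).
Span AC, ΣM about A with M_C applied at C: R_C^{AC}·10 = 433.3 + 127.3, so R_C^{AC} = 56.06 kN and R_A = 130 − 56.06 = 73.94 kN.
Span CE, ΣM about E: R_C^{CE}·9.8 = 671.6 + 127.3, so R_C^{CE} = 81.52 kN and R_E = 82.2 − 81.52 = 0.6835 kN.
R_C = 56.06 + 81.52 = 137.6 kN.

R_C = 137.6 kN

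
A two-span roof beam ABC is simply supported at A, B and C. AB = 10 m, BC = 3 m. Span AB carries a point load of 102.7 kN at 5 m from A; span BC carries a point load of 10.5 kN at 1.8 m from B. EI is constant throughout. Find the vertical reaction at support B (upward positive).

R_B = 120.3 kN

Take M_B as the redundant. Released structure: two simple spans AB and BC with a hinge at B.
End slopes at the hinge B, treating each span as simply supported:
  span AB: point load 102.7 at a = 5: Pab(L + a)/(6LEI) = 641.9/EI
  span BC: point load 10.5 at a = 1.8: Pab(L + b)/(6LEI) = 5.292/EI
  relative rotation θ_0 = (641.9 + 5.292)/EI = 647.2/EI
A unit hogging moment at B produces rotation L₁/(3EI) + L₂/(3EI) = 4.333/EI.
Slope continuity at B: θ_0 = M_B·4.333/EI, so M_B = 647.2/4.333 = 149.3 kN·m (hogging).
Span AB, ΣM about A with M_B applied at B: R_B^{AB}·10 = 513.5 + 149.3, so R_B^{AB} = 66.28 kN and R_A = 102.7 − 66.28 = 36.42 kN.
Span BC, ΣM about C: R_B^{BC}·3 = 12.6 + 149.3, so R_B^{BC} = 53.98 kN and R_C = 10.5 − 53.98 = -43.48 kN.
R_B = 66.28 + 53.98 = 120.3 kN.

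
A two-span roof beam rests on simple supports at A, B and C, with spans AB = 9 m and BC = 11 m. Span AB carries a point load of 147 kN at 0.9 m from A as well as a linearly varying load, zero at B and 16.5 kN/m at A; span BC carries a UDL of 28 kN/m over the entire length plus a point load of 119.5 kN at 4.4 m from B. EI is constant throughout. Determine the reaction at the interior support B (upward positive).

Insert a hinge at B; M_B is the redundant, and each span becomes simply supported.
Discontinuity in slope at B on the released structure — sum the simple-span end rotations:
  span AB: point load 147 at a = 0.9: Pab(L + a)/(6LEI) = 196.5/EI
  span AB: triangular load, peak 16.5: 7w₀L³/(360EI) = 233.9/EI
  span BC: UDL 28: wL³/(24EI) = 1553/EI
  span BC: point load 119.5 at a = 4.4: Pab(L + b)/(6LEI) = 925.4/EI
  relative rotation θ_0 = (430.4 + 2478)/EI = 2909/EI
A unit hogging moment at B produces rotation L₁/(3EI) + L₂/(3EI) = 6.667/EI.
Slope continuity at B: θ_0 = M_B·6.667/EI, so M_B = 2909/6.667 = 436.3 kN·m (hogging).
Span AB, ΣM about A with M_B applied at B: R_B^{AB}·9 = 355.1 + 436.3, so R_B^{AB} = 87.93 kN and R_A = 221.2 − 87.93 = 133.3 kN.
Span BC, ΣM about C: R_B^{BC}·11 = 2483 + 436.3, so R_B^{BC} = 265.4 kN and R_C = 427.5 − 265.4 = 162.1 kN.
R_B = 87.93 + 265.4 = 353.3 kN.

R_B = 353.3 kN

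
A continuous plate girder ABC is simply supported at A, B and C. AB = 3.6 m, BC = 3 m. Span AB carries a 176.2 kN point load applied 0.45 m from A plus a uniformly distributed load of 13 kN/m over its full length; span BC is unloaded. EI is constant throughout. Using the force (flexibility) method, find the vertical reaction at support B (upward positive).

R_B = 65.45 kN

Take M_B as the redundant. Released structure: two simple spans AB and BC with a hinge at B.
End slopes at the hinge B, treating each span as simply supported:
  span AB: point load 176.2 at a = 0.45: Pab(L + a)/(6LEI) = 46.83/EI
  span AB: UDL 13: wL³/(24EI) = 25.27/EI
  relative rotation θ_0 = (72.1 + 0)/EI = 72.1/EI
A unit hogging moment at B produces rotation L₁/(3EI) + L₂/(3EI) = 2.2/EI.
Slope continuity at B: θ_0 = M_B·2.2/EI, so M_B = 72.1/2.2 = 32.77 kN·m (hogging).
Span AB, ΣM about A with M_B applied at B: R_B^{AB}·3.6 = 163.5 + 32.77, so R_B^{AB} = 54.53 kN and R_A = 223 − 54.53 = 168.5 kN.
Span BC, ΣM about C: R_B^{BC}·3 = 0 + 32.77, so R_B^{BC} = 10.92 kN and R_C = 0 − 10.92 = -10.92 kN.
R_B = 54.53 + 10.92 = 65.45 kN.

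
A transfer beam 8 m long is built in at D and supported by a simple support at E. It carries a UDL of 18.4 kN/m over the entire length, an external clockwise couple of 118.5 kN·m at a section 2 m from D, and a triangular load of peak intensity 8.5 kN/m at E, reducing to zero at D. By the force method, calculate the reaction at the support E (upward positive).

R_E = 83.62 kN

Remove the prop at E; the released (primary) structure is a cantilever built in at D.
Deflection at E on the released cantilever, summing each load's contribution:
  UDL 18.4: wL⁴/(8EI) = 9421/EI
  clockwise couple 118.5 at a = 2: M₀a(2L − a)/(2EI) = 1659/EI
  triangular load, peak 8.5 at the free end: 11w₀L⁴/(120EI) = 3191/EI
  δ_0 = 14271/EI
Tip deflection under a unit load at E: L³/(3EI) = 170.7/EI.
Compatibility at E: δ_0 − R_E·δ_{EE} = 0, so R_E = 14271/170.7 = 83.62 kN.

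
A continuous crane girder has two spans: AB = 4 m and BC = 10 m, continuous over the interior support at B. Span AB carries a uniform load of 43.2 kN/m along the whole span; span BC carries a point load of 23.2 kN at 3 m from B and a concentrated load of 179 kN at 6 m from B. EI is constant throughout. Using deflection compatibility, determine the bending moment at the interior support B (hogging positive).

Insert a hinge at B; M_B is the redundant, and each span becomes simply supported.
End slopes at the hinge B, treating each span as simply supported:
  span AB: UDL 43.2: wL³/(24EI) = 115.2/EI
  span BC: point load 23.2 at a = 3: Pab(L + b)/(6LEI) = 138/EI
  span BC: point load 179 at a = 6: Pab(L + b)/(6LEI) = 1002/EI
  relative rotation θ_0 = (115.2 + 1140)/EI = 1256/EI
A unit hogging moment at B produces rotation L₁/(3EI) + L₂/(3EI) = 4.667/EI.
Slope continuity at B: θ_0 = M_B·4.667/EI, so M_B = 1256/4.667 = 269.1 kN·m (hogging).

M_B = 269.1 kN·m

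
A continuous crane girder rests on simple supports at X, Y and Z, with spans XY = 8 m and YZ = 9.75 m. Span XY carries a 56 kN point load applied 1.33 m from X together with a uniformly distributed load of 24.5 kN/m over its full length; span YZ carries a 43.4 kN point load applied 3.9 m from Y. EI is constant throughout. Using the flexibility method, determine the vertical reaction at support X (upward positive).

Insert a hinge at Y; M_Y is the redundant, and each span becomes simply supported.
End slopes at the hinge Y, treating each span as simply supported:
  span XY: point load 56 at a = 1.33: Pab(L + a)/(6LEI) = 96.56/EI
  span XY: UDL 24.5: wL³/(24EI) = 522.7/EI
  span YZ: point load 43.4 at a = 3.9: Pab(L + b)/(6LEI) = 264/EI
  relative rotation θ_0 = (619.2 + 264)/EI = 883.3/EI
A unit hogging moment at Y produces rotation L₁/(3EI) + L₂/(3EI) = 5.917/EI.
Compatibility: M_Y·(L₁+L₂)/(3EI) = θ_0, giving M_Y = 149.3 kN·m (hogging).
Span XY, ΣM about X with M_Y applied at Y: R_Y^{XY}·8 = 858.5 + 149.3, so R_Y^{XY} = 126 kN and R_X = 252 − 126 = 126 kN.

R_X = 126 kN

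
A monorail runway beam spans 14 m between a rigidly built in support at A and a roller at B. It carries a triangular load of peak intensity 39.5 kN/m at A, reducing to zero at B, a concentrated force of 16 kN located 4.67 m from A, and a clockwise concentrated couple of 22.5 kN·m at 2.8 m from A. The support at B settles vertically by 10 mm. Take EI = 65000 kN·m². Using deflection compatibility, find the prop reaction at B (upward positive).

Take the reaction at B as the redundant and release it; the primary structure is a cantilever fixed at A.
Deflection at B on the released cantilever, summing each load's contribution:
  triangular load, peak 39.5 at the fixed end: w₀L⁴/(30EI) = 50581/EI
  point load 16 at a = 4.67: Pa²(3L − a)/(6EI) = 2171/EI
  clockwise couple 22.5 at a = 2.8: M₀a(2L − a)/(2EI) = 793.8/EI
  δ_0 = 53546/EI
Flexibility coefficient — unit upward force at B: δ_{BB} = L³/(3EI) = 914.7/EI.
With EI = 65000 kN·m²: δ_0 = 0.82378 m and δ_{BB} = 0.014072 m/kN.
Compatibility — the beam at B must follow the support down by 0.01 m: δ_0 − R_B·δ_{BB} = 0.01, so R_B = (0.82378 − 0.01)/0.014072 = 57.83 kN.

R_B = 57.83 kN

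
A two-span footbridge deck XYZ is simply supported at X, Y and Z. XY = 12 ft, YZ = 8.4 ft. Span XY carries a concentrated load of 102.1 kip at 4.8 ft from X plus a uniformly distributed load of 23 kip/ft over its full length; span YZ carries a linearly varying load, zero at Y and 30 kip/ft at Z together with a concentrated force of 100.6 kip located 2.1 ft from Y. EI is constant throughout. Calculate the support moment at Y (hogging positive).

M_Y = 472.5 kip·ft

Take M_Y as the redundant. Released structure: two simple spans XY and YZ with a hinge at Y.
End slopes at the hinge Y, treating each span as simply supported:
  span XY: point load 102.1 at a = 4.8: Pab(L + a)/(6LEI) = 823.3/EI
  span XY: UDL 23: wL³/(24EI) = 1656/EI
  span YZ: triangular load, peak 30: 7w₀L³/(360EI) = 345.7/EI
  span YZ: point load 100.6 at a = 2.1: Pab(L + b)/(6LEI) = 388.2/EI
  relative rotation θ_0 = (2479 + 733.9)/EI = 3213/EI
A unit hogging moment at Y produces rotation L₁/(3EI) + L₂/(3EI) = 6.8/EI.
Compatibility: M_Y·(L₁+L₂)/(3EI) = θ_0, giving M_Y = 472.5 kip·ft (hogging).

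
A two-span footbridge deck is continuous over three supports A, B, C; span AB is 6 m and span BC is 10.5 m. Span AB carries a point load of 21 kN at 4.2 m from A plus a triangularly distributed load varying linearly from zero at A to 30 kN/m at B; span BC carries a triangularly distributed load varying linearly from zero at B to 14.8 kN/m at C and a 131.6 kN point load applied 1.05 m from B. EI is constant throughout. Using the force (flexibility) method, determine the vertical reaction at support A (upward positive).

Release continuity at B by inserting a hinge; the redundant is the internal moment M_B. The primary structure is two simply-supported spans AB and BC.
Rotations at B on the released spans (each span's end-slope, ×1/EI):
  span AB: point load 21 at a = 4.2: Pab(L + a)/(6LEI) = 44.98/EI
  span AB: triangular load, peak 30: w₀L³/(45EI) = 144/EI
  span BC: triangular load, peak 14.8: 7w₀L³/(360EI) = 333.1/EI
  span BC: point load 131.6 at a = 1.05: Pab(L + b)/(6LEI) = 413.5/EI
  relative rotation θ_0 = (189 + 746.6)/EI = 935.6/EI
A unit hogging moment at B produces rotation L₁/(3EI) + L₂/(3EI) = 5.5/EI.
Slope continuity at B: θ_0 = M_B·5.5/EI, so M_B = 935.6/5.5 = 170.1 kN·m (hogging).
Span AB, ΣM about A with M_B applied at B: R_B^{AB}·6 = 448.2 + 170.1, so R_B^{AB} = 103.1 kN and R_A = 111 − 103.1 = 7.948 kN.

R_A = 7.948 kN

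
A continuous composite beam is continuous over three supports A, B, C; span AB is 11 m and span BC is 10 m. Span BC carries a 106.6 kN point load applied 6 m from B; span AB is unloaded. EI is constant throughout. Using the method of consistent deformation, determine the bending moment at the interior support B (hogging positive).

M_B = 85.28 kN·m

Take M_B as the redundant. Released structure: two simple spans AB and BC with a hinge at B.
End slopes at the hinge B, treating each span as simply supported:
  span BC: point load 106.6 at a = 6: Pab(L + b)/(6LEI) = 597/EI
  relative rotation θ_0 = (0 + 597)/EI = 597/EI
A unit hogging moment at B produces rotation L₁/(3EI) + L₂/(3EI) = 7/EI.
Slope continuity at B: θ_0 = M_B·7/EI, so M_B = 597/7 = 85.28 kN·m (hogging).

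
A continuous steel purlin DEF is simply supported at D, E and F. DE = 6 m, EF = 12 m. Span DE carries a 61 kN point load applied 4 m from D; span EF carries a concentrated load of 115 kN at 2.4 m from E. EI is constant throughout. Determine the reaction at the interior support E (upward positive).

Insert a hinge at E; M_E is the redundant, and each span becomes simply supported.
End slopes at the hinge E, treating each span as simply supported:
  span DE: point load 61 at a = 4: Pab(L + a)/(6LEI) = 135.6/EI
  span EF: point load 115 at a = 2.4: Pab(L + b)/(6LEI) = 794.9/EI
  relative rotation θ_0 = (135.6 + 794.9)/EI = 930.4/EI
A unit hogging moment at E produces rotation L₁/(3EI) + L₂/(3EI) = 6/EI.
Slope continuity at E: θ_0 = M_E·6/EI, so M_E = 930.4/6 = 155.1 kN·m (hogging).
Span DE, ΣM about D with M_E applied at E: R_E^{DE}·6 = 244 + 155.1, so R_E^{DE} = 66.51 kN and R_D = 61 − 66.51 = -5.512 kN.
Span EF, ΣM about F: R_E^{EF}·12 = 1104 + 155.1, so R_E^{EF} = 104.9 kN and R_F = 115 − 104.9 = 10.08 kN.
R_E = 66.51 + 104.9 = 171.4 kN.

R_E = 171.4 kN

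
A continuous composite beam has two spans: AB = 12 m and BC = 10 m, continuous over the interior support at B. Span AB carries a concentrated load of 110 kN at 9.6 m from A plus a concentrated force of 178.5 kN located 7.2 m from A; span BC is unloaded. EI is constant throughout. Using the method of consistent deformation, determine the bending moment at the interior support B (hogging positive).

M_B = 328 kN·m

Release continuity at B by inserting a hinge; the redundant is the internal moment M_B. The primary structure is two simply-supported spans AB and BC.
Discontinuity in slope at B on the released structure — sum the simple-span end rotations:
  span AB: point load 110 at a = 9.6: Pab(L + a)/(6LEI) = 760.3/EI
  span AB: point load 178.5 at a = 7.2: Pab(L + a)/(6LEI) = 1645/EI
  relative rotation θ_0 = (2405 + 0)/EI = 2405/EI
A unit hogging moment at B produces rotation L₁/(3EI) + L₂/(3EI) = 7.333/EI.
Compatibility: M_B·(L₁+L₂)/(3EI) = θ_0, giving M_B = 328 kN·m (hogging).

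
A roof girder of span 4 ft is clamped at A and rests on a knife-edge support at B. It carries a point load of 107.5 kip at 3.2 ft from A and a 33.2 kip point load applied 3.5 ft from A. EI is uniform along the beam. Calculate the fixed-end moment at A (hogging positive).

Release the roller at B. Primary structure: cantilever fixed at A.
Free-end deflection of the primary structure under the applied loading (downward +):
  point load 107.5 at a = 3.2: Pa²(3L − a)/(6EI) = 1615/EI
  point load 33.2 at a = 3.5: Pa²(3L − a)/(6EI) = 576.2/EI
  δ_0 = 2191/EI
Flexibility coefficient — unit upward force at B: δ_{BB} = L³/(3EI) = 21.33/EI.
Compatibility at B: δ_0 − R_B·δ_{BB} = 0, so R_B = 2191/21.33 = 102.7 kip.
Moment equilibrium about A: M_A = Σ(load moments about A) − R_B·L = 460.2 − 102.7×4 = 49.45 kip·ft.

M_A = 49.45 kip·ft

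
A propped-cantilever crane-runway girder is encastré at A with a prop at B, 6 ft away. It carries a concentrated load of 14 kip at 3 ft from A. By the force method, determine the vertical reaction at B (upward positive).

R_B = 4.375 kip

Take the reaction at B as the redundant and release it; the primary structure is a cantilever fixed at A.
Free-end deflection of the primary structure under the applied loading (downward +):
  point load 14 at a = 3: Pa²(3L − a)/(6EI) = 315/EI
Flexibility coefficient — unit upward force at B: δ_{BB} = L³/(3EI) = 72/EI.
The prop prevents deflection at B: R_B = δ_0/δ_{BB} = 315/72 = 4.375 kip.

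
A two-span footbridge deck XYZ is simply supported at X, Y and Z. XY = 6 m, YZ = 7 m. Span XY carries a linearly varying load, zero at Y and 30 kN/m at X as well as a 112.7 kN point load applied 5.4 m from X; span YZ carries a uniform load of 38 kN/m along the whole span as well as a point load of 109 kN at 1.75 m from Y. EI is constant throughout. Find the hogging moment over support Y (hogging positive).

Take M_Y as the redundant. Released structure: two simple spans XY and YZ with a hinge at Y.
End slopes at the hinge Y, treating each span as simply supported:
  span XY: triangular load, peak 30: 7w₀L³/(360EI) = 126/EI
  span XY: point load 112.7 at a = 5.4: Pab(L + a)/(6LEI) = 115.6/EI
  span YZ: UDL 38: wL³/(24EI) = 543.1/EI
  span YZ: point load 109 at a = 1.75: Pab(L + b)/(6LEI) = 292.1/EI
  relative rotation θ_0 = (241.6 + 835.2)/EI = 1077/EI
A unit hogging moment at Y produces rotation L₁/(3EI) + L₂/(3EI) = 4.333/EI.
Slope continuity at Y: θ_0 = M_Y·4.333/EI, so M_Y = 1077/4.333 = 248.5 kN·m (hogging).

M_Y = 248.5 kN·m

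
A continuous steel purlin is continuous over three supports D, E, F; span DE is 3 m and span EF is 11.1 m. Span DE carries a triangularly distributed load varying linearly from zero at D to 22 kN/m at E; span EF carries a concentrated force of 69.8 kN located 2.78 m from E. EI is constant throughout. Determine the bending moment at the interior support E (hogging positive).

M_E = 103 kN·m

Release continuity at E by inserting a hinge; the redundant is the internal moment M_E. The primary structure is two simply-supported spans DE and EF.
End slopes at the hinge E, treating each span as simply supported:
  span DE: triangular load, peak 22: w₀L³/(45EI) = 13.2/EI
  span EF: point load 69.8 at a = 2.78: Pab(L + b)/(6LEI) = 470.8/EI
  relative rotation θ_0 = (13.2 + 470.8)/EI = 484/EI
A unit hogging moment at E produces rotation L₁/(3EI) + L₂/(3EI) = 4.7/EI.
Compatibility: M_E·(L₁+L₂)/(3EI) = θ_0, giving M_E = 103 kN·m (hogging).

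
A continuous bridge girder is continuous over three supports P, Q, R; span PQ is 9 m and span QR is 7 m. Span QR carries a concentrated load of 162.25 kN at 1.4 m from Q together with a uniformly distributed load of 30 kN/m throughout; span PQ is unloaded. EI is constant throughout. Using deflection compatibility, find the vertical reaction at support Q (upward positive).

R_Q = 273.4 kN

Take M_Q as the redundant. Released structure: two simple spans PQ and QR with a hinge at Q.
Discontinuity in slope at Q on the released structure — sum the simple-span end rotations:
  span QR: point load 162.25 at a = 1.4: Pab(L + b)/(6LEI) = 381.6/EI
  span QR: UDL 30: wL³/(24EI) = 428.8/EI
  relative rotation θ_0 = (0 + 810.4)/EI = 810.4/EI
A unit hogging moment at Q produces rotation L₁/(3EI) + L₂/(3EI) = 5.333/EI.
Slope continuity at Q: θ_0 = M_Q·5.333/EI, so M_Q = 810.4/5.333 = 151.9 kN·m (hogging).
Span PQ, ΣM about P with M_Q applied at Q: R_Q^{PQ}·9 = 0 + 151.9, so R_Q^{PQ} = 16.88 kN and R_P = 0 − 16.88 = -16.88 kN.
Span QR, ΣM about R: R_Q^{QR}·7 = 1644 + 151.9, so R_Q^{QR} = 256.5 kN and R_R = 372.2 − 256.5 = 115.7 kN.
R_Q = 16.88 + 256.5 = 273.4 kN.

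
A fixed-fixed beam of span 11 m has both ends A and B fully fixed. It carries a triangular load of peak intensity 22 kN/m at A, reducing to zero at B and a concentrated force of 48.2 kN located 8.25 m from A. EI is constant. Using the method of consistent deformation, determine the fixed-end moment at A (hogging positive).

M_A = 158 kN·m

Release both end moments; the primary structure is a simply-supported span AB with redundants M_A and M_B.
Simple-span end rotations at A and B under the given loads:
  at A: triangular load, peak 22: w₀L³/(45EI) = 650.7/EI
  at B: triangular load, peak 22: 7w₀L³/(360EI) = 569.4/EI
  at A: point load 48.2 at a = 8.25: Pab(L + b)/(6LEI) = 227.8/EI
  at B: point load 48.2 at a = 8.25: Pab(L + a)/(6LEI) = 318.9/EI
  θ_A0 = 878.5/EI,  θ_B0 = 888.3/EI
Flexibility coefficients: a unit moment at one end gives L/(3EI) there and L/(6EI) at the far end, so f₁₁ = f₂₂ = 3.667/EI and f₁₂ = f₂₁ = 1.833/EI.
Compatibility — zero rotation at each built-in end:
  3.667 M_A + 1.833 M_B = 878.5
  1.833 M_A + 3.667 M_B = 888.3
Solving the pair gives M_A = 158 kN·m and M_B = 163.3 kN·m (hogging).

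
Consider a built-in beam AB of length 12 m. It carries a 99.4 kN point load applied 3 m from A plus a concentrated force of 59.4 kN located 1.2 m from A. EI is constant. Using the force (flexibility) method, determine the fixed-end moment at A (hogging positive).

M_A = 225.5 kN·m

Take the two fixed-end moments M_A, M_B as redundants; the released structure is the simple span AB.
Simple-span end rotations at A and B under the given loads:
  at A: point load 99.4 at a = 3: Pab(L + b)/(6LEI) = 782.8/EI
  at B: point load 99.4 at a = 3: Pab(L + a)/(6LEI) = 559.1/EI
  at A: point load 59.4 at a = 1.2: Pab(L + b)/(6LEI) = 243.8/EI
  at B: point load 59.4 at a = 1.2: Pab(L + a)/(6LEI) = 141.1/EI
  θ_A0 = 1027/EI,  θ_B0 = 700.3/EI
Flexibility coefficients: a unit moment at one end gives L/(3EI) there and L/(6EI) at the far end, so f₁₁ = f₂₂ = 4/EI and f₁₂ = f₂₁ = 2/EI.
Compatibility — zero rotation at each built-in end:
  4 M_A + 2 M_B = 1027
  2 M_A + 4 M_B = 700.3
Solving the pair gives M_A = 225.5 kN·m and M_B = 62.33 kN·m (hogging).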